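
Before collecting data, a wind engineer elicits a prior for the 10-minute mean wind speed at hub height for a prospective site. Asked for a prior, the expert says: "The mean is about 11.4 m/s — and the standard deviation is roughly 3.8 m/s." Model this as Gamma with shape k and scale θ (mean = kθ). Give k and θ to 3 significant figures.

k ≈ 9, θ ≈ 1.27

For Gamma(k, scale θ): mean = kθ, variance = kθ², so CV = 1/√k.
CV = SD/mean = 3.8/11.4 = 0.3333, hence k = 1/CV² = 9.
Then θ = mean/k = 11.4/9 = 1.27.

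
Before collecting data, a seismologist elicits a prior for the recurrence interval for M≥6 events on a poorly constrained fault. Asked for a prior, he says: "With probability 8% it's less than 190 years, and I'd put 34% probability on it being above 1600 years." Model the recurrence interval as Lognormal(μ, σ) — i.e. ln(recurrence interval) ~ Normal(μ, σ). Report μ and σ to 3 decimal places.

If T ~ Lognormal(μ,σ) then ln T ~ Normal(μ,σ), so the p-quantile of ln T is μ + z_p·σ.
ln(190) = 5.247 and ln(1600) = 7.378; z_{0.08} = -1.405, z_{0.66} = 0.4125.
σ = (7.378 − 5.247)/(0.4125 − (-1.405)) = 1.172.
μ = 5.247 − (-1.405)·1.172 = 6.894.

μ ≈ 6.894, σ ≈ 1.172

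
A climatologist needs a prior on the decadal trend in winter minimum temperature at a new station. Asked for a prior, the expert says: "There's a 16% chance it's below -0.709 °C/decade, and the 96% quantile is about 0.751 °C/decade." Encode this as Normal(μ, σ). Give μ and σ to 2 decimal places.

μ = -0.18, σ = 0.53

For Normal(μ,σ), the p-quantile is μ + z_p·σ. Here z_{0.16} = -0.9945, z_{0.96} = 1.751.
So -0.709 = μ − 0.9945σ and 0.751 = μ + 1.751σ.
Subtracting: σ = (0.751 − -0.709)/(1.751 − (-0.9945)) = 0.53.
Then μ = -0.709 − (-0.9945)·0.53 = -0.18.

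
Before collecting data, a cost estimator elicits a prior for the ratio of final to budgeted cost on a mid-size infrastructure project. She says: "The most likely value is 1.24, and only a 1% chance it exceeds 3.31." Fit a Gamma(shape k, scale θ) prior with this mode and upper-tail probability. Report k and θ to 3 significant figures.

k ≈ 5.8, θ ≈ 0.258

Gamma(k,θ) with k>1 has mode (k−1)θ, so θ = 1.24/(k−1).
Need P(X < 3.31) = 0.99 with θ tied to k this way. Start at k = 2, θ = 1.24: P(X<3.31) ≈ 0.746.
Too low — raise k to concentrate. Iterating converges to k ≈ 5.8.
Then θ = 1.24/(5.8−1) ≈ 0.258.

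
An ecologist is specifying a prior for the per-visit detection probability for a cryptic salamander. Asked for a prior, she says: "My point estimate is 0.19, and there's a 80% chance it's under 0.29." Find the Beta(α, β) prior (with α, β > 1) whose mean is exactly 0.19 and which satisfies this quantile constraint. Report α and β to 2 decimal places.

α ≈ 1.69, β ≈ 7.23

With mean 0.19 fixed, write α = 0.19s, β = 0.81s where s = α+β.
Need P(θ < 0.29) = 0.8 under Beta(0.19s, 0.81s). Normal approximation: (q−m)/√(m(1−m)/s) ≈ z_{0.8} = 0.842, so s ≈ 0.19·0.81·(0.842)²/(0.29−0.19)² = 10.9.
At s = 10.9: P(θ<0.29) ≈ 0.816. Adjusting to match 0.8 gives s ≈ 8.92.
So α = 0.19·8.92 ≈ 1.69, β = 0.81·8.92 ≈ 7.23.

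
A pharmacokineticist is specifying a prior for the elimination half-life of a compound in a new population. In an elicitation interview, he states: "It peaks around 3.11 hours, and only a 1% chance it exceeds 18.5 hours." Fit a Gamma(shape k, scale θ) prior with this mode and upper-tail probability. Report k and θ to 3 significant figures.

Gamma(k,θ) with k>1 has mode (k−1)θ, so θ = 3.11/(k−1).
Need P(X < 18.5) = 0.99 with θ tied to k this way. Start at k = 2, θ = 3.11: P(X<18.5) ≈ 0.982.
Too low — raise k to concentrate. Iterating converges to k ≈ 2.17.
Then θ = 3.11/(2.17−1) ≈ 2.66.

k ≈ 2.17, θ ≈ 2.66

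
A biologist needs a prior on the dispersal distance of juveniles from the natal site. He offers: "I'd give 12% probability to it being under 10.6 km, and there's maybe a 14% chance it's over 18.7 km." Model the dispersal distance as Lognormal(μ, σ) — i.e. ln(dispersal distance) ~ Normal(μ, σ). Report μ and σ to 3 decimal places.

If T ~ Lognormal(μ,σ) then ln T ~ Normal(μ,σ), so the p-quantile of ln T is μ + z_p·σ.
ln(10.6) = 2.361 and ln(18.7) = 2.929; z_{0.12} = -1.175, z_{0.86} = 1.08.
σ = (2.929 − 2.361)/(1.08 − (-1.175)) = 0.252.
μ = 2.361 − (-1.175)·0.252 = 2.657.

μ ≈ 2.657, σ ≈ 0.252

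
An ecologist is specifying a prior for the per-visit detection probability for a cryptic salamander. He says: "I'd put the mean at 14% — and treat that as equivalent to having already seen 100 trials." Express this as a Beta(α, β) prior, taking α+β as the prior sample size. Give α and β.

Under the effective-sample-size interpretation, Beta(α, β) has prior mean α/(α+β) and prior sample size α+β.
So α+β = 100 and α/(α+β) = 0.14, giving α = 0.14·100 = 14 and β = 100 − 14 = 86.

α = 14, β = 86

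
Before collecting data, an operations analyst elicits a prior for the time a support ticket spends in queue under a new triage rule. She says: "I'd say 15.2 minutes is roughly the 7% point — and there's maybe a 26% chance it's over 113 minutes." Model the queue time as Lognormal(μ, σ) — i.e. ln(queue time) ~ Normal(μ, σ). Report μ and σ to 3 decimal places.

If T ~ Lognormal(μ,σ) then ln T ~ Normal(μ,σ), so the p-quantile of ln T is μ + z_p·σ.
ln(15.2) = 2.721 and ln(113) = 4.727; z_{0.07} = -1.476, z_{0.74} = 0.6433.
σ = (4.727 − 2.721)/(0.6433 − (-1.476)) = 0.947.
μ = 2.721 − (-1.476)·0.947 = 4.118.

μ ≈ 4.118, σ ≈ 0.947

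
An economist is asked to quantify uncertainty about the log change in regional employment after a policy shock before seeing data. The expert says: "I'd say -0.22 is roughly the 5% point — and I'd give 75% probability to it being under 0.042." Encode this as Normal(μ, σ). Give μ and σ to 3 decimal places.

μ = -0.034, σ = 0.113

The p-quantile of Normal(μ,σ) is μ + z_p·σ, with z_{0.05} = -1.645 and z_{0.75} = 0.6745.
Eliminate σ: μ = (z₂·x₁ − z₁·x₂)/(z₂ − z₁) = (0.6745·-0.22 − (-1.645)·0.042)/2.319 = -0.034.
Then σ = (x₂ − x₁)/(z₂ − z₁) = (0.042 − -0.22)/2.319 = 0.113.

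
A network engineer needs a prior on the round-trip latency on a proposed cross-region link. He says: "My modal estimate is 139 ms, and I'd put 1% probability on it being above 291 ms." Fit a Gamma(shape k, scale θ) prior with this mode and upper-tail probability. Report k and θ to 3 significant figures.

k ≈ 9.92, θ ≈ 15.6

Gamma(k,θ) with k>1 has mode (k−1)θ, so θ = 139/(k−1).
Need P(X < 291) = 0.99 with θ tied to k this way. Start at k = 2, θ = 139: P(X<291) ≈ 0.619.
Too low — raise k to concentrate. Iterating converges to k ≈ 9.92.
Then θ = 139/(9.92−1) ≈ 15.6.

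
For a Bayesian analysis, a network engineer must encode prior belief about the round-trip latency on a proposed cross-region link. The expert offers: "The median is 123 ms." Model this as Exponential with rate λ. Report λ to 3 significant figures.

λ ≈ 0.00564

Exponential median = ln 2 / λ, so λ = ln 2 / 123.0 = 0.00564.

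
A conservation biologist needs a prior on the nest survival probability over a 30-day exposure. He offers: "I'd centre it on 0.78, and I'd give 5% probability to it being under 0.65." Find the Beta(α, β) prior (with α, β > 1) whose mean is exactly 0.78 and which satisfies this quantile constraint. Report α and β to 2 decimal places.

With mean 0.78 fixed, write α = 0.78s, β = 0.22s where s = α+β.
Need P(θ < 0.65) = 0.05 under Beta(0.78s, 0.22s). Normal approximation: (q−m)/√(m(1−m)/s) ≈ z_{0.05} = -1.64, so s ≈ 0.78·0.22·(-1.64)²/(0.65−0.78)² = 27.5.
At s = 27.5: P(θ<0.65) ≈ 0.060. Adjusting to match 0.05 gives s ≈ 31.11.
So α = 0.78·31.11 ≈ 24.27, β = 0.22·31.11 ≈ 6.85.

α ≈ 24.27, β ≈ 6.85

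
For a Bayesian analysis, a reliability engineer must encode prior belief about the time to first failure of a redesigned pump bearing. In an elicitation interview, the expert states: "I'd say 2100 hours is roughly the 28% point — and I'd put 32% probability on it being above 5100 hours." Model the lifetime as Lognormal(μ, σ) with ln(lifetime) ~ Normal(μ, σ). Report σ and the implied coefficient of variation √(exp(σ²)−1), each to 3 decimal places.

If T ~ Lognormal(μ,σ) then ln T ~ Normal(μ,σ), so the p-quantile of ln T is μ + z_p·σ.
ln(2100) = 7.65 and ln(5100) = 8.537; z_{0.28} = -0.5828, z_{0.68} = 0.4677.
σ = (8.537 − 7.65)/(0.4677 − (-0.5828)) = 0.845.
μ = 7.65 − (-0.5828)·0.845 = 8.142.
CV = √(exp(σ²)−1) = √(exp(0.7134)−1) = 1.020.

σ ≈ 0.845, CV ≈ 1.020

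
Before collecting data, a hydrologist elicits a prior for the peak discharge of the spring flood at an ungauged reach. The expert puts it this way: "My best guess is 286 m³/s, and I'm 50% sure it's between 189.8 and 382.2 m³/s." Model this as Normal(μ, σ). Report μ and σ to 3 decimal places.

A symmetric 50% interval runs μ ± z·σ with z = 0.6745.
Half-width = 96.2, so σ = 96.2/0.6745 = 142.626.
μ is the stated best guess, 286.000.

μ = 286.000, σ = 142.626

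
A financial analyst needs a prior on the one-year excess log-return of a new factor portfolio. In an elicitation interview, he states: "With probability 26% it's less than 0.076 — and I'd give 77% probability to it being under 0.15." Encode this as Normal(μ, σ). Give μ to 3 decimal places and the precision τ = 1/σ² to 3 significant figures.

The p-quantile of Normal(μ,σ) is μ + z_p·σ, with z_{0.26} = -0.6433 and z_{0.77} = 0.7388.
Eliminate σ: μ = (z₂·x₁ − z₁·x₂)/(z₂ − z₁) = (0.7388·0.076 − (-0.6433)·0.15)/1.382 = 0.110.
Then σ = (x₂ − x₁)/(z₂ − z₁) = (0.15 − 0.076)/1.382 = 0.054.
Precision τ = 1/σ² = 1/0.05354² = 349.

μ = 0.110, τ = 349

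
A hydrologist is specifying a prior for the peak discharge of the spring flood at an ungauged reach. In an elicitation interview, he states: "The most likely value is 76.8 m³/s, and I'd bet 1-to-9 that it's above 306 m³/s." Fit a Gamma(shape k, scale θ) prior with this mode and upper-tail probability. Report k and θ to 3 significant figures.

k ≈ 1.96, θ ≈ 79.8

Gamma(k,θ) with k>1 has mode (k−1)θ, so θ = 76.8/(k−1).
Need P(X < 306) = 0.9 with θ tied to k this way. Start at k = 2, θ = 76.8: P(X<306) ≈ 0.907.
Too high — lower k to spread out. Iterating converges to k ≈ 1.96.
Then θ = 76.8/(1.96−1) ≈ 79.8.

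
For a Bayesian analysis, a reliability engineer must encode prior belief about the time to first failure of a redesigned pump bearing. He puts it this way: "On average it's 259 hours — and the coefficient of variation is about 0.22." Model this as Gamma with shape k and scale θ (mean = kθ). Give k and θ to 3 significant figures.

k ≈ 20.7, θ ≈ 12.5

For Gamma(k, scale θ): mean = kθ, variance = kθ², so CV = 1/√k.
CV = 0.22, hence k = 1/CV² = 20.7.
Then θ = mean/k = 259/20.7 = 12.5.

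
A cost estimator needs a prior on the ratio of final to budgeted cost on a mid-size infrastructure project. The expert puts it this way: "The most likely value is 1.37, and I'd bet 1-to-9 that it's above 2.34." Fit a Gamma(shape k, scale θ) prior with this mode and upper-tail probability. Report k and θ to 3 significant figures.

Gamma(k,θ) with k>1 has mode (k−1)θ, so θ = 1.37/(k−1).
Need P(X < 2.34) = 0.9 with θ tied to k this way. Start at k = 2, θ = 1.37: P(X<2.34) ≈ 0.509.
Too low — raise k to concentrate. Iterating converges to k ≈ 7.61.
Then θ = 1.37/(7.61−1) ≈ 0.207.

k ≈ 7.61, θ ≈ 0.207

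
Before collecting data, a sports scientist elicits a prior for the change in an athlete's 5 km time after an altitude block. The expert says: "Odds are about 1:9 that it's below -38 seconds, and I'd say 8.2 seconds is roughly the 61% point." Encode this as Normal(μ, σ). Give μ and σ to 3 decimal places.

For Normal(μ,σ), the p-quantile is μ + z_p·σ. Here z_{0.1} = -1.282, z_{0.61} = 0.2793.
So -38 = μ − 1.282σ and 8.2 = μ + 0.2793σ.
Subtracting: σ = (8.2 − -38)/(0.2793 − (-1.282)) = 29.599.
Then μ = -38 − (-1.282)·29.599 = -0.068.

μ = -0.068, σ = 29.599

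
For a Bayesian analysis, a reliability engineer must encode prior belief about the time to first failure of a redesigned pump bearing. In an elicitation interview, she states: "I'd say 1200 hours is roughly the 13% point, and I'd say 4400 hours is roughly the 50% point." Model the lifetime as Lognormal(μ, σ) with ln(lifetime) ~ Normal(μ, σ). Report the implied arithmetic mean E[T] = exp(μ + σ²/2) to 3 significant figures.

If T ~ Lognormal(μ,σ) then ln T ~ Normal(μ,σ), so the p-quantile of ln T is μ + z_p·σ.
ln(1200) = 7.09 and ln(4400) = 8.389; z_{0.13} = -1.126, z_{0.5} = 0.
σ = (8.389 − 7.09)/(0 − (-1.126)) = 1.153.
μ = 7.09 − (-1.126)·1.153 = 8.389.
E[T] = exp(μ + σ²/2) = exp(8.389 + 0.6653) = 8560 hours.

E[T] ≈ 8560 hours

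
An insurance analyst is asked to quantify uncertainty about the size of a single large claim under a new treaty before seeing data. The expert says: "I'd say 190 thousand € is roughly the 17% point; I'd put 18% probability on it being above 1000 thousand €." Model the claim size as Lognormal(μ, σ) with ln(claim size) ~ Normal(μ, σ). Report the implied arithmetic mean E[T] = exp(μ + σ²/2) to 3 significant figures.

E[T] ≈ 658 thousand €

If T ~ Lognormal(μ,σ) then ln T ~ Normal(μ,σ), so the p-quantile of ln T is μ + z_p·σ.
ln(190) = 5.247 and ln(1000) = 6.908; z_{0.17} = -0.9542, z_{0.82} = 0.9154.
σ = (6.908 − 5.247)/(0.9154 − (-0.9542)) = 0.888.
μ = 5.247 − (-0.9542)·0.888 = 6.095.
E[T] = exp(μ + σ²/2) = exp(6.095 + 0.3946) = 658 thousand €.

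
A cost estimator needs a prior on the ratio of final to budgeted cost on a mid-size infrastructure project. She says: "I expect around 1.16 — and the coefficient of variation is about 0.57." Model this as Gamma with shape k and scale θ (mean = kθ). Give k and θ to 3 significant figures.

For Gamma(k, scale θ): mean = kθ, variance = kθ², so CV = 1/√k.
CV = 0.57, hence k = 1/CV² = 3.08.
Then θ = mean/k = 1.16/3.08 = 0.377.

k ≈ 3.08, θ ≈ 0.377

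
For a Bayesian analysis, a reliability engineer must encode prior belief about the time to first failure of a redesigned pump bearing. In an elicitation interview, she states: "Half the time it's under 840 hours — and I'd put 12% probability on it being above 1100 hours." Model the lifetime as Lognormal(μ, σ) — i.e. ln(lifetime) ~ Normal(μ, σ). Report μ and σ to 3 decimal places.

μ ≈ 6.733, σ ≈ 0.230

If T ~ Lognormal(μ,σ) then ln T ~ Normal(μ,σ), so the p-quantile of ln T is μ + z_p·σ.
ln(840) = 6.733 and ln(1100) = 7.003; z_{0.5} = 0, z_{0.88} = 1.175.
σ = (7.003 − 6.733)/(1.175 − (0)) = 0.230.
μ = 6.733 − (0)·0.230 = 6.733.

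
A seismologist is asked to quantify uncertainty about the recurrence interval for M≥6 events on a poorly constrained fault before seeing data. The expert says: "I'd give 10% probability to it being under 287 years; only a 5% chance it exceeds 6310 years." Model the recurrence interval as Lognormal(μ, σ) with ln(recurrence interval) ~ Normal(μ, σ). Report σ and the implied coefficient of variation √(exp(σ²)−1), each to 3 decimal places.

If T ~ Lognormal(μ,σ) then ln T ~ Normal(μ,σ), so the p-quantile of ln T is μ + z_p·σ.
ln(287) = 5.659 and ln(6310) = 8.75; z_{0.1} = -1.282, z_{0.95} = 1.645.
σ = (8.75 − 5.659)/(1.645 − (-1.282)) = 1.056.
μ = 5.659 − (-1.282)·1.056 = 7.013.
CV = √(exp(σ²)−1) = √(exp(1.1152)−1) = 1.432.

σ ≈ 1.056, CV ≈ 1.432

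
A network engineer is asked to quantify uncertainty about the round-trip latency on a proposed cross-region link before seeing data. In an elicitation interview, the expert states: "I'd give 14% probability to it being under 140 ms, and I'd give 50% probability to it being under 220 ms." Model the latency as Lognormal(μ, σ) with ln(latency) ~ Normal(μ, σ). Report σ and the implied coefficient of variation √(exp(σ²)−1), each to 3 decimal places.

If T ~ Lognormal(μ,σ) then ln T ~ Normal(μ,σ), so the p-quantile of ln T is μ + z_p·σ.
ln(140) = 4.942 and ln(220) = 5.394; z_{0.14} = -1.08, z_{0.5} = 0.
σ = (5.394 − 4.942)/(0 − (-1.08)) = 0.418.
μ = 4.942 − (-1.08)·0.418 = 5.394.
CV = √(exp(σ²)−1) = √(exp(0.1750)−1) = 0.437.

σ ≈ 0.418, CV ≈ 0.437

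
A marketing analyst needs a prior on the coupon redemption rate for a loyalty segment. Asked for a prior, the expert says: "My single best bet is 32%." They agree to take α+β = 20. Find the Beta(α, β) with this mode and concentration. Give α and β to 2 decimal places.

For α,β > 1 the Beta mode is (α−1)/(α+β−2). With α+β = 20, the mode is (α−1)/18.
Set (α−1)/18 = 0.32 → α = 1 + 0.32·18 = 6.76.
β = 20 − α = 13.24.

α = 6.76, β = 13.24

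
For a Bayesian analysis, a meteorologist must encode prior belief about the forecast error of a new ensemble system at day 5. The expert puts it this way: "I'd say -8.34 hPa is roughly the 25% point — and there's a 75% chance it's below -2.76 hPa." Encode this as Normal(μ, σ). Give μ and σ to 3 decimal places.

μ = -5.550, σ = 4.136

For Normal(μ,σ), the p-quantile is μ + z_p·σ. Here z_{0.25} = -0.6745, z_{0.75} = 0.6745.
So -8.34 = μ − 0.6745σ and -2.76 = μ + 0.6745σ.
Subtracting: σ = (-2.76 − -8.34)/(0.6745 − (-0.6745)) = 4.136.
Then μ = -8.34 − (-0.6745)·4.136 = -5.550.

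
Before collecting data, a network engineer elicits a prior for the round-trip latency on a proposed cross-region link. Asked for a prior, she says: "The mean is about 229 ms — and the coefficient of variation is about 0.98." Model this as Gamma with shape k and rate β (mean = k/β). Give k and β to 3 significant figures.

For Gamma(k, rate β): mean = k/β, variance = k/β², so CV = 1/√k.
CV = 0.98, hence k = 1/CV² = 1.04.
Then β = k/mean = 1.04/229 = 0.00455.

k ≈ 1.04, β ≈ 0.00455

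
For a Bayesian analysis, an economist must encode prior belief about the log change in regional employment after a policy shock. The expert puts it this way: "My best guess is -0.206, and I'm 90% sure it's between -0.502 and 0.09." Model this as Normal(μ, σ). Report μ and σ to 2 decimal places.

μ = -0.21, σ = 0.18

A symmetric 90% interval runs μ ± z·σ with z = 1.645.
Half-width = 0.296, so σ = 0.296/1.645 = 0.18.
μ is the stated best guess, -0.21.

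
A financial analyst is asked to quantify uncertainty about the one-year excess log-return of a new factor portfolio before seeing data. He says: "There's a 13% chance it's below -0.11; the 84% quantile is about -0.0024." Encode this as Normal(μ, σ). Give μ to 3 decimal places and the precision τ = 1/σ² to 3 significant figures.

For Normal(μ,σ), the p-quantile is μ + z_p·σ. Here z_{0.13} = -1.126, z_{0.84} = 0.9945.
So -0.11 = μ − 1.126σ and -0.0024 = μ + 0.9945σ.
Subtracting: σ = (-0.0024 − -0.11)/(0.9945 − (-1.126)) = 0.051.
Then μ = -0.11 − (-1.126)·0.051 = -0.053.
Precision τ = 1/σ² = 1/0.05073² = 389.

μ = -0.053, τ = 389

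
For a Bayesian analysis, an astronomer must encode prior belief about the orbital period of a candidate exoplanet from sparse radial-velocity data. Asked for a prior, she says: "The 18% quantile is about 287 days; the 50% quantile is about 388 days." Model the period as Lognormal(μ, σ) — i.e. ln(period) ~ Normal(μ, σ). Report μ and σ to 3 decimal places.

μ ≈ 5.961, σ ≈ 0.329

If T ~ Lognormal(μ,σ) then ln T ~ Normal(μ,σ), so the p-quantile of ln T is μ + z_p·σ.
ln(287) = 5.659 and ln(388) = 5.961; z_{0.18} = -0.9154, z_{0.5} = 0.
σ = (5.961 − 5.659)/(0 − (-0.9154)) = 0.329.
μ = 5.659 − (-0.9154)·0.329 = 5.961.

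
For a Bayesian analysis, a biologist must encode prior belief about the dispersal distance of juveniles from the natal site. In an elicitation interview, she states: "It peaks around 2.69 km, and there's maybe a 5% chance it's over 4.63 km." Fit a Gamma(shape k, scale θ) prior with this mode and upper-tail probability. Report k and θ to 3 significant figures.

k ≈ 10.5, θ ≈ 0.284

Gamma(k,θ) with k>1 has mode (k−1)θ, so θ = 2.69/(k−1).
Need P(X < 4.63) = 0.95 with θ tied to k this way. Start at k = 2, θ = 2.69: P(X<4.63) ≈ 0.513.
Too low — raise k to concentrate. Iterating converges to k ≈ 10.5.
Then θ = 2.69/(10.5−1) ≈ 0.284.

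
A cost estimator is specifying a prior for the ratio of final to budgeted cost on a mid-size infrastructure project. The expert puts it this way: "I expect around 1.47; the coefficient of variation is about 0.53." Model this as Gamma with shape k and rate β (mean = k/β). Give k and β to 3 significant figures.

For Gamma(k, rate β): mean = k/β, variance = k/β², so CV = 1/√k.
CV = 0.53, hence k = 1/CV² = 3.56.
Then β = k/mean = 3.56/1.47 = 2.42.

k ≈ 3.56, β ≈ 2.42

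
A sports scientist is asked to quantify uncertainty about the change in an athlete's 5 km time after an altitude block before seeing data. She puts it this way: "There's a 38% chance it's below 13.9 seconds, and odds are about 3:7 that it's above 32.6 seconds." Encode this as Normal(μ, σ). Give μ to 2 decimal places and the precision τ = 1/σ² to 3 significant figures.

The p-quantile of Normal(μ,σ) is μ + z_p·σ, with z_{0.38} = -0.3055 and z_{0.7} = 0.5244.
Eliminate σ: μ = (z₂·x₁ − z₁·x₂)/(z₂ − z₁) = (0.5244·13.9 − (-0.3055)·32.6)/0.8299 = 20.78.
Then σ = (x₂ − x₁)/(z₂ − z₁) = (32.6 − 13.9)/0.8299 = 22.53.
Precision τ = 1/σ² = 1/22.53² = 0.00197.

μ = 20.78, τ = 0.00197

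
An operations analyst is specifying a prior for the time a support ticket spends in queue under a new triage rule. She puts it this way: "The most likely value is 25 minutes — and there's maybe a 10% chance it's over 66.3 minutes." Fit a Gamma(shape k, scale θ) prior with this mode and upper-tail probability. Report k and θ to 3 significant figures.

k ≈ 3.01, θ ≈ 12.4

Gamma(k,θ) with k>1 has mode (k−1)θ, so θ = 25/(k−1).
Need P(X < 66.3) = 0.9 with θ tied to k this way. Start at k = 2, θ = 25: P(X<66.3) ≈ 0.742.
Too low — raise k to concentrate. Iterating converges to k ≈ 3.01.
Then θ = 25/(3.01−1) ≈ 12.4.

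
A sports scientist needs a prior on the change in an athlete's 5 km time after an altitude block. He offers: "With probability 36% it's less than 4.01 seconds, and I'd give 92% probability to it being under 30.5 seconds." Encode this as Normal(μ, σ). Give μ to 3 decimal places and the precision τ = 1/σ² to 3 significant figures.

The p-quantile of Normal(μ,σ) is μ + z_p·σ, with z_{0.36} = -0.3585 and z_{0.92} = 1.405.
Eliminate σ: μ = (z₂·x₁ − z₁·x₂)/(z₂ − z₁) = (1.405·4.01 − (-0.3585)·30.5)/1.764 = 9.394.
Then σ = (x₂ − x₁)/(z₂ − z₁) = (30.5 − 4.01)/1.764 = 15.021.
Precision τ = 1/σ² = 1/15.02² = 0.00443.

μ = 9.394, τ = 0.00443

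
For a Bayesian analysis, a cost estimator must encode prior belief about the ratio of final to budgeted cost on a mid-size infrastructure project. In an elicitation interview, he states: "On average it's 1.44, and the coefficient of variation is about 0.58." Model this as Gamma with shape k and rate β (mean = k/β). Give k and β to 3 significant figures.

k ≈ 2.97, β ≈ 2.06

For Gamma(k, rate β): mean = k/β, variance = k/β², so CV = 1/√k.
CV = 0.58, hence k = 1/CV² = 2.97.
Then β = k/mean = 2.97/1.44 = 2.06.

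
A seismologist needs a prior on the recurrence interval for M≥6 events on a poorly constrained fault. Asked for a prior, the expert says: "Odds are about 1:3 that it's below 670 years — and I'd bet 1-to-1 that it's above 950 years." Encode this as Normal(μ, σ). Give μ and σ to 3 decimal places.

μ = 950.000, σ = 415.129

The p-quantile of Normal(μ,σ) is μ + z_p·σ, with z_{0.25} = -0.6745 and z_{0.5} = 0.
Eliminate σ: μ = (z₂·x₁ − z₁·x₂)/(z₂ − z₁) = (0·670 − (-0.6745)·950)/0.6745 = 950.000.
Then σ = (x₂ − x₁)/(z₂ − z₁) = (950 − 670)/0.6745 = 415.129.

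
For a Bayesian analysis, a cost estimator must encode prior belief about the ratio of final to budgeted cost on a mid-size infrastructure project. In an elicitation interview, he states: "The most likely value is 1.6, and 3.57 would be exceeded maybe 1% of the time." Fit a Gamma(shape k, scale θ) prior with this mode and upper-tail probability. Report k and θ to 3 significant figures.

k ≈ 8.46, θ ≈ 0.214

Gamma(k,θ) with k>1 has mode (k−1)θ, so θ = 1.6/(k−1).
Need P(X < 3.57) = 0.99 with θ tied to k this way. Start at k = 2, θ = 1.6: P(X<3.57) ≈ 0.653.
Too low — raise k to concentrate. Iterating converges to k ≈ 8.46.
Then θ = 1.6/(8.46−1) ≈ 0.214.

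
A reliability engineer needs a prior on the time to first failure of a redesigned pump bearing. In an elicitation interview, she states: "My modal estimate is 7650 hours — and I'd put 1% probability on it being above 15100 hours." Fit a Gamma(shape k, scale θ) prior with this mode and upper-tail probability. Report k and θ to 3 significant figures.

k ≈ 11.6, θ ≈ 718

Gamma(k,θ) with k>1 has mode (k−1)θ, so θ = 7650/(k−1).
Need P(X < 15100) = 0.99 with θ tied to k this way. Start at k = 2, θ = 7650: P(X<15100) ≈ 0.587.
Too low — raise k to concentrate. Iterating converges to k ≈ 11.6.
Then θ = 7650/(11.6−1) ≈ 718.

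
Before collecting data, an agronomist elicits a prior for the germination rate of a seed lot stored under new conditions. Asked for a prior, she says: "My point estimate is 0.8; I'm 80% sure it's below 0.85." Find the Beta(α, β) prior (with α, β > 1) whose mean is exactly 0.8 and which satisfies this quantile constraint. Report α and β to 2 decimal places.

α ≈ 37.54, β ≈ 9.38

With mean 0.8 fixed, write α = 0.8s, β = 0.2s where s = α+β.
Need P(θ < 0.85) = 0.8 under Beta(0.8s, 0.2s). Normal approximation: (q−m)/√(m(1−m)/s) ≈ z_{0.8} = 0.842, so s ≈ 0.8·0.2·(0.842)²/(0.85−0.8)² = 45.3.
At s = 45.3: P(θ<0.85) ≈ 0.795. Adjusting to match 0.8 gives s ≈ 46.92.
So α = 0.8·46.92 ≈ 37.54, β = 0.2·46.92 ≈ 9.38.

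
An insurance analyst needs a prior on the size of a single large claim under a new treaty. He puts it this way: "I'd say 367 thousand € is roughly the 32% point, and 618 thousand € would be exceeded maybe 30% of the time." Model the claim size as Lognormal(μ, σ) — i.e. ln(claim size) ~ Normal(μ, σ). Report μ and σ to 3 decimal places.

If T ~ Lognormal(μ,σ) then ln T ~ Normal(μ,σ), so the p-quantile of ln T is μ + z_p·σ.
ln(367) = 5.905 and ln(618) = 6.426; z_{0.32} = -0.4677, z_{0.7} = 0.5244.
σ = (6.426 − 5.905)/(0.5244 − (-0.4677)) = 0.525.
μ = 5.905 − (-0.4677)·0.525 = 6.151.

μ ≈ 6.151, σ ≈ 0.525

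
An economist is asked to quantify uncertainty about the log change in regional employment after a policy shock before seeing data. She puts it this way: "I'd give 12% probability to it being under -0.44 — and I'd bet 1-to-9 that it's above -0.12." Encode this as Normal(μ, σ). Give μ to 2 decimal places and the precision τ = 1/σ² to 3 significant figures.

The p-quantile of Normal(μ,σ) is μ + z_p·σ, with z_{0.12} = -1.175 and z_{0.9} = 1.282.
Eliminate σ: μ = (z₂·x₁ − z₁·x₂)/(z₂ − z₁) = (1.282·-0.44 − (-1.175)·-0.12)/2.457 = -0.29.
Then σ = (x₂ − x₁)/(z₂ − z₁) = (-0.12 − -0.44)/2.457 = 0.13.
Precision τ = 1/σ² = 1/0.1303² = 58.9.

μ = -0.29, τ = 58.9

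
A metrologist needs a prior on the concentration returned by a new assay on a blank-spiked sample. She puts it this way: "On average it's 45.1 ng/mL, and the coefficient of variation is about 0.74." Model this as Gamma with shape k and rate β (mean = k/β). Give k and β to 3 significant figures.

For Gamma(k, rate β): mean = k/β, variance = k/β², so CV = 1/√k.
CV = 0.74, hence k = 1/CV² = 1.83.
Then β = k/mean = 1.83/45.1 = 0.0405.

k ≈ 1.83, β ≈ 0.0405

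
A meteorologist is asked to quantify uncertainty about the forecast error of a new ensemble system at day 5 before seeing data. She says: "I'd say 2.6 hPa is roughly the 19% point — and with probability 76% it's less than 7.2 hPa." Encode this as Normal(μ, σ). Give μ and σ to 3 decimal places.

For Normal(μ,σ), the p-quantile is μ + z_p·σ. Here z_{0.19} = -0.8779, z_{0.76} = 0.7063.
So 2.6 = μ − 0.8779σ and 7.2 = μ + 0.7063σ.
Subtracting: σ = (7.2 − 2.6)/(0.7063 − (-0.8779)) = 2.904.
Then μ = 2.6 − (-0.8779)·2.904 = 5.149.

μ = 5.149, σ = 2.904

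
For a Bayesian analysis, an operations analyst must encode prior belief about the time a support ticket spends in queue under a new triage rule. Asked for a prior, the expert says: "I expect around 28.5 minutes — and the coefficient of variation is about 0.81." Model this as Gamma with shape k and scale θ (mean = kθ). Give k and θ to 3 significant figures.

k ≈ 1.52, θ ≈ 18.7

For Gamma(k, scale θ): mean = kθ, variance = kθ², so CV = 1/√k.
CV = 0.81, hence k = 1/CV² = 1.52.
Then θ = mean/k = 28.5/1.52 = 18.7.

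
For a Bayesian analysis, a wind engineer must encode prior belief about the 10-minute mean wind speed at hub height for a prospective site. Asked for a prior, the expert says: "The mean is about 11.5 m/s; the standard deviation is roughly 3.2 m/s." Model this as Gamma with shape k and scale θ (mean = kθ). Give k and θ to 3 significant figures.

For Gamma(k, scale θ): mean = kθ, variance = kθ², so CV = 1/√k.
CV = SD/mean = 3.2/11.5 = 0.2783, hence k = 1/CV² = 12.9.
Then θ = mean/k = 11.5/12.9 = 0.89.

k ≈ 12.9, θ ≈ 0.89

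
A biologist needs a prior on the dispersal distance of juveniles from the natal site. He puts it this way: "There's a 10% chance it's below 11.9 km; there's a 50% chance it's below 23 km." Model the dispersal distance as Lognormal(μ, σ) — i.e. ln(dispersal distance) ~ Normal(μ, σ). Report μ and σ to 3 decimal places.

μ ≈ 3.135, σ ≈ 0.514

If T ~ Lognormal(μ,σ) then ln T ~ Normal(μ,σ), so the p-quantile of ln T is μ + z_p·σ.
ln(11.9) = 2.477 and ln(23) = 3.135; z_{0.1} = -1.282, z_{0.5} = 0.
σ = (3.135 − 2.477)/(0 − (-1.282)) = 0.514.
μ = 2.477 − (-1.282)·0.514 = 3.135.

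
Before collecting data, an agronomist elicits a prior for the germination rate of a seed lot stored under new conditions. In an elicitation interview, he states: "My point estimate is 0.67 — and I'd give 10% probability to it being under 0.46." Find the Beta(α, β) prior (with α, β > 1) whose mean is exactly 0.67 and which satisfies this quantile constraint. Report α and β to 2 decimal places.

α ≈ 5.72, β ≈ 2.82

With mean 0.67 fixed, write α = 0.67s, β = 0.33s where s = α+β.
Need P(θ < 0.46) = 0.1 under Beta(0.67s, 0.33s). Normal approximation: (q−m)/√(m(1−m)/s) ≈ z_{0.1} = -1.28, so s ≈ 0.67·0.33·(-1.28)²/(0.46−0.67)² = 8.2.
At s = 8.2: P(θ<0.46) ≈ 0.104. Adjusting to match 0.1 gives s ≈ 8.53.
So α = 0.67·8.53 ≈ 5.72, β = 0.33·8.53 ≈ 2.82.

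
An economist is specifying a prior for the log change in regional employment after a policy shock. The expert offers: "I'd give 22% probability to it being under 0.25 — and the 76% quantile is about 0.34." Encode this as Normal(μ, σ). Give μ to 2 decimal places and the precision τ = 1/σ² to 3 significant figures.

The p-quantile of Normal(μ,σ) is μ + z_p·σ, with z_{0.22} = -0.7722 and z_{0.76} = 0.7063.
Eliminate σ: μ = (z₂·x₁ − z₁·x₂)/(z₂ − z₁) = (0.7063·0.25 − (-0.7722)·0.34)/1.478 = 0.30.
Then σ = (x₂ − x₁)/(z₂ − z₁) = (0.34 − 0.25)/1.478 = 0.06.
Precision τ = 1/σ² = 1/0.06087² = 270.

μ = 0.30, τ = 270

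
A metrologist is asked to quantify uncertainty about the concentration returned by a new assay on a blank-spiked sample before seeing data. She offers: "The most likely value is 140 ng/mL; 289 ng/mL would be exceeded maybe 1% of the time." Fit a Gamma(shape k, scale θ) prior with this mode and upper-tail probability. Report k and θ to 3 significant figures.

Gamma(k,θ) with k>1 has mode (k−1)θ, so θ = 140/(k−1).
Need P(X < 289) = 0.99 with θ tied to k this way. Start at k = 2, θ = 140: P(X<289) ≈ 0.611.
Too low — raise k to concentrate. Iterating converges to k ≈ 10.3.
Then θ = 140/(10.3−1) ≈ 15.1.

k ≈ 10.3, θ ≈ 15.1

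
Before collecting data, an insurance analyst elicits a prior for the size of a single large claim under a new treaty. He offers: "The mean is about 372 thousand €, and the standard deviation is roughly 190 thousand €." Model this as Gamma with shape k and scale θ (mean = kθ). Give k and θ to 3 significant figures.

k ≈ 3.83, θ ≈ 97

For Gamma(k, scale θ): mean = kθ, variance = kθ², so CV = 1/√k.
CV = SD/mean = 190/372 = 0.5108, hence k = 1/CV² = 3.83.
Then θ = mean/k = 372/3.83 = 97.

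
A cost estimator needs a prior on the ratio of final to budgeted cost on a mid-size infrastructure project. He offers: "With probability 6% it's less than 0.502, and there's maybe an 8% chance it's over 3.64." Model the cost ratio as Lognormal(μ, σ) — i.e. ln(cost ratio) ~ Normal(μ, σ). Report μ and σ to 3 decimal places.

μ ≈ 0.352, σ ≈ 0.669

If T ~ Lognormal(μ,σ) then ln T ~ Normal(μ,σ), so the p-quantile of ln T is μ + z_p·σ.
ln(0.502) = -0.6892 and ln(3.64) = 1.292; z_{0.06} = -1.555, z_{0.92} = 1.405.
σ = (1.292 − -0.6892)/(1.405 − (-1.555)) = 0.669.
μ = -0.6892 − (-1.555)·0.669 = 0.352.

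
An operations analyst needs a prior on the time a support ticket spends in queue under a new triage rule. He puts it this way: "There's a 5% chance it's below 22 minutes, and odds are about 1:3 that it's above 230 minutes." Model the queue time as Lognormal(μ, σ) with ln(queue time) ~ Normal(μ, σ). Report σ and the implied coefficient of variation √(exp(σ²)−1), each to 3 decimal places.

σ ≈ 1.012, CV ≈ 1.336

If T ~ Lognormal(μ,σ) then ln T ~ Normal(μ,σ), so the p-quantile of ln T is μ + z_p·σ.
ln(22) = 3.091 and ln(230) = 5.438; z_{0.05} = -1.645, z_{0.75} = 0.6745.
σ = (5.438 − 3.091)/(0.6745 − (-1.645)) = 1.012.
μ = 3.091 − (-1.645)·1.012 = 4.756.
CV = √(exp(σ²)−1) = √(exp(1.0240)−1) = 1.336.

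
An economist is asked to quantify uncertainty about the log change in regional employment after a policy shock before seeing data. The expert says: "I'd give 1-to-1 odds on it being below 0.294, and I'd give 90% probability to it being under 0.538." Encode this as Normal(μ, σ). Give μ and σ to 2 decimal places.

The p-quantile of Normal(μ,σ) is μ + z_p·σ, with z_{0.5} = 0 and z_{0.9} = 1.282.
Eliminate σ: μ = (z₂·x₁ − z₁·x₂)/(z₂ − z₁) = (1.282·0.294 − (0)·0.538)/1.282 = 0.29.
Then σ = (x₂ − x₁)/(z₂ − z₁) = (0.538 − 0.294)/1.282 = 0.19.

μ = 0.29, σ = 0.19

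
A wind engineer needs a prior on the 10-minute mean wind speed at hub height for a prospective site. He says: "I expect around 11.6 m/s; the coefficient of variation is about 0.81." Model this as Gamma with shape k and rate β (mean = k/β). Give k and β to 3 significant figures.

For Gamma(k, rate β): mean = k/β, variance = k/β², so CV = 1/√k.
CV = 0.81, hence k = 1/CV² = 1.52.
Then β = k/mean = 1.52/11.6 = 0.131.

k ≈ 1.52, β ≈ 0.131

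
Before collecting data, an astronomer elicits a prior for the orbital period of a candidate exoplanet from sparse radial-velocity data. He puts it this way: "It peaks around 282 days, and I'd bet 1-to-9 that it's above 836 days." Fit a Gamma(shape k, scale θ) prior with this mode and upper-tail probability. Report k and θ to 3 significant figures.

Gamma(k,θ) with k>1 has mode (k−1)θ, so θ = 282/(k−1).
Need P(X < 836) = 0.9 with θ tied to k this way. Start at k = 2, θ = 282: P(X<836) ≈ 0.795.
Too low — raise k to concentrate. Iterating converges to k ≈ 2.61.
Then θ = 282/(2.61−1) ≈ 175.

k ≈ 2.61, θ ≈ 175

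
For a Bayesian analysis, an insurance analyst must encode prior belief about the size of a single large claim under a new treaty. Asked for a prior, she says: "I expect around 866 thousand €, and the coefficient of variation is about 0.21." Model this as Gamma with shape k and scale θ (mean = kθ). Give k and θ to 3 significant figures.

For Gamma(k, scale θ): mean = kθ, variance = kθ², so CV = 1/√k.
CV = 0.21, hence k = 1/CV² = 22.7.
Then θ = mean/k = 866/22.7 = 38.2.

k ≈ 22.7, θ ≈ 38.2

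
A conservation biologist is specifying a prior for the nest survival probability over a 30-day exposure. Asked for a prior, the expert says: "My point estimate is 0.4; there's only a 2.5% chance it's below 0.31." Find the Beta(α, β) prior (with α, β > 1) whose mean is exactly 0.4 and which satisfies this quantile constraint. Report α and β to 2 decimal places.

α ≈ 43.22, β ≈ 64.83

With mean 0.4 fixed, write α = 0.4s, β = 0.6s where s = α+β.
Need P(θ < 0.31) = 0.025 under Beta(0.4s, 0.6s). Normal approximation: (q−m)/√(m(1−m)/s) ≈ z_{0.025} = -1.96, so s ≈ 0.4·0.6·(-1.96)²/(0.31−0.4)² = 113.8.
At s = 113.8: P(θ<0.31) ≈ 0.022. Adjusting to match 0.025 gives s ≈ 108.05.
So α = 0.4·108.05 ≈ 43.22, β = 0.6·108.05 ≈ 64.83.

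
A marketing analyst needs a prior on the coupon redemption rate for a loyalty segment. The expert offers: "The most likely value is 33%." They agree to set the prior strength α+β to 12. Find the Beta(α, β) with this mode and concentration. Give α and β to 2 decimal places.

α = 4.30, β = 7.70

For α,β > 1 the Beta mode is (α−1)/(α+β−2). With α+β = 12, the mode is (α−1)/10.
Set (α−1)/10 = 0.33 → α = 1 + 0.33·10 = 4.30.
β = 12 − α = 7.70.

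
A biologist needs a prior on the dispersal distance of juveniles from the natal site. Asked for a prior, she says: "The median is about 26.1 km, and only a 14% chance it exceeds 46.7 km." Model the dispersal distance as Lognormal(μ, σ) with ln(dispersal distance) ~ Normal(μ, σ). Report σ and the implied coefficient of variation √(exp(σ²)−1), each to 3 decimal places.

If T ~ Lognormal(μ,σ) then ln T ~ Normal(μ,σ), so the p-quantile of ln T is μ + z_p·σ.
ln(26.1) = 3.262 and ln(46.7) = 3.844; z_{0.5} = 0, z_{0.86} = 1.08.
σ = (3.844 − 3.262)/(1.08 − (0)) = 0.539.
μ = 3.262 − (0)·0.539 = 3.262.
CV = √(exp(σ²)−1) = √(exp(0.2900)−1) = 0.580.

σ ≈ 0.539, CV ≈ 0.580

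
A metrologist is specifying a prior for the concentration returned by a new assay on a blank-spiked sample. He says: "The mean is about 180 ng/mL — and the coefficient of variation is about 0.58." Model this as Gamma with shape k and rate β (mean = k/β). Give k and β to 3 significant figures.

k ≈ 2.97, β ≈ 0.0165

For Gamma(k, rate β): mean = k/β, variance = k/β², so CV = 1/√k.
CV = 0.58, hence k = 1/CV² = 2.97.
Then β = k/mean = 2.97/180 = 0.0165.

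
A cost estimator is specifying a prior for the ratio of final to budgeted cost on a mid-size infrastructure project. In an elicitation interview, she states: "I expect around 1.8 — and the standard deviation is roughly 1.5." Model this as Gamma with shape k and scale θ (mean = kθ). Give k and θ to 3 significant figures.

k ≈ 1.44, θ ≈ 1.25

For Gamma(k, scale θ): mean = kθ, variance = kθ², so CV = 1/√k.
CV = SD/mean = 1.5/1.8 = 0.8333, hence k = 1/CV² = 1.44.
Then θ = mean/k = 1.8/1.44 = 1.25.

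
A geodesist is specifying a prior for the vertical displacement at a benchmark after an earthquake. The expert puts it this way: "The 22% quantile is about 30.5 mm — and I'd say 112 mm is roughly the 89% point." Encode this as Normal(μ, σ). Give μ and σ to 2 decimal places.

The p-quantile of Normal(μ,σ) is μ + z_p·σ, with z_{0.22} = -0.7722 and z_{0.89} = 1.227.
Eliminate σ: μ = (z₂·x₁ − z₁·x₂)/(z₂ − z₁) = (1.227·30.5 − (-0.7722)·112)/1.999 = 61.99.
Then σ = (x₂ − x₁)/(z₂ − z₁) = (112 − 30.5)/1.999 = 40.78.

μ = 61.99, σ = 40.78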